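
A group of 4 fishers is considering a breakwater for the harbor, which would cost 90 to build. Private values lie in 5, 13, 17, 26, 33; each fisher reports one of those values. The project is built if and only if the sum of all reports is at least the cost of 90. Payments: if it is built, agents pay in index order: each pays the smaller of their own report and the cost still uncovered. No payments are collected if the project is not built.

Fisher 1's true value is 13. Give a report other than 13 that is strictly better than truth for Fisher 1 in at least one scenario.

Suppose Fisher 2 reports 26, Fisher 3 reports 26 and Fisher 4 reports 33.
Report 13: project built, pays 13, utility 13 - 13 = 0.
Report 5: project built, pays 5, utility 13 - 5 = 8.
So reporting 5 beats truth here (8 > 0).

5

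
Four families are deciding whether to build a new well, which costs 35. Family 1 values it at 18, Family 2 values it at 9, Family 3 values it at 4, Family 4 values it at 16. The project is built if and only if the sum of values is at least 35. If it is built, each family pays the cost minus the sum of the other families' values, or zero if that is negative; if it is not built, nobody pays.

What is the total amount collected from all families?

10

Total value 47 ≥ cost 35, so it is built.
Family 1: others sum to 29; max(0, 35 - 29) = 6.
Family 2: others sum to 38; max(0, 35 - 38) = 0.
Family 3: others sum to 43; max(0, 35 - 43) = 0.
Family 4: others sum to 31; max(0, 35 - 31) = 4.
Total collected = 6 + 0 + 0 + 4 = 10.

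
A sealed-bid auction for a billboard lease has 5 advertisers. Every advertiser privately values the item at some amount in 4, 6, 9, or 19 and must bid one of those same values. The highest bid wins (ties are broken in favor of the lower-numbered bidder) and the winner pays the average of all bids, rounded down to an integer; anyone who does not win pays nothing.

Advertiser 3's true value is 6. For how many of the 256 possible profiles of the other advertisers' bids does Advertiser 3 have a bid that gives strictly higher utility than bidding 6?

Others bid (4, 6, 4, 4): truth gives 0; bid 9 gives 1 > 0. Violating.
Others bid (4, 6, 4, 6): truth gives 0; bid 9 gives 1 > 0. Violating.
Others bid (4, 6, 6, 4): truth gives 0; bid 9 gives 1 > 0. Violating.
Others bid (6, 4, 4, 4): truth gives 0; bid 9 gives 1 > 0. Violating.
Others bid (4, 4, 4, 4): truth gives 2; no alternative beats it.
Others bid (4, 4, 4, 6): truth gives 2; no alternative beats it.
(Checking all 256 profiles: 7 have a profitable deviation, 249 do not.)

7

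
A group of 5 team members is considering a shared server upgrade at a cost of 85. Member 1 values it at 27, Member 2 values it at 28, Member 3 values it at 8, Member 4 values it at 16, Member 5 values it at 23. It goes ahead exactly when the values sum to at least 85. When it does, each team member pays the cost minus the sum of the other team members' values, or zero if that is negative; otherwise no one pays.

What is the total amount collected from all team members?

Total value 102 ≥ cost 85, so it is built.
Member 1: others sum to 75; max(0, 85 - 75) = 10.
Member 2: others sum to 74; max(0, 85 - 74) = 11.
Member 3: others sum to 94; max(0, 85 - 94) = 0.
Member 4: others sum to 86; max(0, 85 - 86) = 0.
Member 5: others sum to 79; max(0, 85 - 79) = 6.
Total collected = 10 + 11 + 0 + 0 + 6 = 27.

27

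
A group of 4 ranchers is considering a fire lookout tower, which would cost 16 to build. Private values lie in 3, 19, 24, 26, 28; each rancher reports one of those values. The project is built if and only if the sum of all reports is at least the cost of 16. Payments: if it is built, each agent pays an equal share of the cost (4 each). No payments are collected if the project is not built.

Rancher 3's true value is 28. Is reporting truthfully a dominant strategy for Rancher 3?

Yes

Check each profile of the others' reports and compare truth against every alternative report.
Others report (3, 3, 3): truth gives 24, best alternative gives 24.
Others report (3, 3, 19): truth gives 24, best alternative gives 24.
Others report (3, 3, 24): truth gives 24, best alternative gives 24.
Others report (3, 3, 26): truth gives 24, best alternative gives 24.
Others report (3, 3, 28): truth gives 24, best alternative gives 24.
Others report (3, 19, 3): truth gives 24, best alternative gives 24.
(Remaining 119 profiles checked similarly; truth is weakly best in each.)
In every case the truthful report is at least as good as any alternative, so it is a dominant strategy.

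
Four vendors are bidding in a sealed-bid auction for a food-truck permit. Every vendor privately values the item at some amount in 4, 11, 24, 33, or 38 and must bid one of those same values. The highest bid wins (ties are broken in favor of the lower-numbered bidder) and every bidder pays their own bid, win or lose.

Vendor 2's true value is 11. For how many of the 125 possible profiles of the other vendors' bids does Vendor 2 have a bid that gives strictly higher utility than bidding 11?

121

Others bid (4, 4, 24): truth gives -11; bid 4 gives -4 > -11. Violating.
Others bid (4, 4, 33): truth gives -11; bid 4 gives -4 > -11. Violating.
Others bid (4, 4, 38): truth gives -11; bid 4 gives -4 > -11. Violating.
Others bid (4, 11, 24): truth gives -11; bid 4 gives -4 > -11. Violating.
Others bid (4, 4, 4): truth gives 0; no alternative beats it.
Others bid (4, 4, 11): truth gives 0; no alternative beats it.
(Checking all 125 profiles: 121 have a profitable deviation, 4 do not.)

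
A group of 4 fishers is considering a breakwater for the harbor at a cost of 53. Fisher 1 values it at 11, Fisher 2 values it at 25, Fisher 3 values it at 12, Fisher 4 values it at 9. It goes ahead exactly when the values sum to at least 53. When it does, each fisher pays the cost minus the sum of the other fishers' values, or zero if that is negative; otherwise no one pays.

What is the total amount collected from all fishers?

Total value 57 ≥ cost 53, so it is built.
Fisher 1: others sum to 46; max(0, 53 - 46) = 7.
Fisher 2: others sum to 32; max(0, 53 - 32) = 21.
Fisher 3: others sum to 45; max(0, 53 - 45) = 8.
Fisher 4: others sum to 48; max(0, 53 - 48) = 5.
Total collected = 7 + 21 + 8 + 5 = 41.

41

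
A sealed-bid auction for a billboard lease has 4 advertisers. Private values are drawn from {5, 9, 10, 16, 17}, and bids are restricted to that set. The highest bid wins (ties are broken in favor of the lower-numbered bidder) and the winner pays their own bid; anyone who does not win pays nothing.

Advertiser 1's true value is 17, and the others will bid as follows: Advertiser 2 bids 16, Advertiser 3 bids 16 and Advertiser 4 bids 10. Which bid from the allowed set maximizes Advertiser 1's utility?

16

Bid 5: loses, pays 0, utility 0.
Bid 9: loses, pays 0, utility 0.
Bid 10: loses, pays 0, utility 0.
Bid 16: wins, pays 16, utility 17 - 16 = 1.
Bid 17: wins, pays 17, utility 17 - 17 = 0.
The best choice is 16 with utility 1.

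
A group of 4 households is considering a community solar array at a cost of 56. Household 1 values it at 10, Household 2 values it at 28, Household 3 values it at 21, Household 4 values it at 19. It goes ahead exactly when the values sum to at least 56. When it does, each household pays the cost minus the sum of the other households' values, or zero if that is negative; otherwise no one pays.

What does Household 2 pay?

6

Total value 78 ≥ cost 56, so the project is built.
The other households' values sum to 50.
Cost minus that sum is 56 - 50 = 6.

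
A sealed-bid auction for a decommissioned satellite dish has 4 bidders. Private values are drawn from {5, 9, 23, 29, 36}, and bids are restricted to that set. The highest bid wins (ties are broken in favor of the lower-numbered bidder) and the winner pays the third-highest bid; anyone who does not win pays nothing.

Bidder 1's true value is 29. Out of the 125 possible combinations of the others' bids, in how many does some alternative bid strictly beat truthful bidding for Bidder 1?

Others bid (5, 5, 36): truth gives 0; bid 36 gives 24 > 0. Violating.
Others bid (5, 9, 36): truth gives 0; bid 36 gives 20 > 0. Violating.
Others bid (5, 23, 36): truth gives 0; bid 36 gives 6 > 0. Violating.
Others bid (5, 36, 5): truth gives 0; bid 36 gives 24 > 0. Violating.
Others bid (5, 5, 5): truth gives 24; no alternative beats it.
Others bid (5, 5, 9): truth gives 24; no alternative beats it.
(Checking all 125 profiles: 27 have a profitable deviation, 98 do not.)

27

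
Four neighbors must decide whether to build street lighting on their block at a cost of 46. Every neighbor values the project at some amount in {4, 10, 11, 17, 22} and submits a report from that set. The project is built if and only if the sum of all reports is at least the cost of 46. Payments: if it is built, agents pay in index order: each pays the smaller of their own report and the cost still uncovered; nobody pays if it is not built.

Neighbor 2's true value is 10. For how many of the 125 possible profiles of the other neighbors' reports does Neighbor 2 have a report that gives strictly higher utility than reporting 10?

53

Others report (4, 17, 22): truth gives 0; report 4 gives 6 > 0. Violating.
Others report (4, 22, 17): truth gives 0; report 4 gives 6 > 0. Violating.
Others report (4, 22, 22): truth gives 0; report 4 gives 6 > 0. Violating.
Others report (10, 10, 22): truth gives 0; report 4 gives 6 > 0. Violating.
Others report (4, 4, 4): truth gives 0; no alternative beats it.
Others report (4, 4, 10): truth gives 0; no alternative beats it.
(Checking all 125 profiles: 53 have a profitable deviation, 72 do not.)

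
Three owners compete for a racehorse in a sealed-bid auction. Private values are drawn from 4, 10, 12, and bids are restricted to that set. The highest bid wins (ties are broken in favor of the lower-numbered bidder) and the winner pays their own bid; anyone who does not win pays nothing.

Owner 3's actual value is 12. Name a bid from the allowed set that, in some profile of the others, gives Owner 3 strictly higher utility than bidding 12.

Suppose Owner 1 bids 4 and Owner 2 bids 4.
Bid 12: wins, pays 12, utility 12 - 12 = 0.
Bid 10: wins, pays 10, utility 12 - 10 = 2.
So bidding 10 beats truth here (2 > 0).

10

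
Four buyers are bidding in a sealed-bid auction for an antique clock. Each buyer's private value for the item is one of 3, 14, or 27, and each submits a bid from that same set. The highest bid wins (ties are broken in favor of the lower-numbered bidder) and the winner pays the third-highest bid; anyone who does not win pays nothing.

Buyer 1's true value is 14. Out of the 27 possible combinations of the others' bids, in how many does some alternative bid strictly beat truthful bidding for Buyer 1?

3

Others bid (3, 3, 27): truth gives 0; bid 27 gives 11 > 0. Violating.
Others bid (3, 27, 3): truth gives 0; bid 27 gives 11 > 0. Violating.
Others bid (27, 3, 3): truth gives 0; bid 27 gives 11 > 0. Violating.
Others bid (3, 3, 3): truth gives 11; no alternative beats it.
Others bid (3, 3, 14): truth gives 11; no alternative beats it.
(Checking all 27 profiles: 3 have a profitable deviation, 24 do not.)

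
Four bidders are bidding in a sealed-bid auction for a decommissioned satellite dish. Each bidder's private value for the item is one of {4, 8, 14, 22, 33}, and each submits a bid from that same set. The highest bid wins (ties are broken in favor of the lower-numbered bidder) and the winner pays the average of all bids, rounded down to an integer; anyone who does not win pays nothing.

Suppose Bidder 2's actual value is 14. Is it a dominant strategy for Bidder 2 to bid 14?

No

Consider the case where Bidder 1 bids 4, Bidder 3 bids 4 and Bidder 4 bids 4.
Truthful bid 14: wins, pays 6, utility 14 - 6 = 8.
Bid 8 instead: wins, pays 5, utility 14 - 5 = 9.
Since 9 > 8, bidding 8 is strictly better here, so truthful bidding is not dominant.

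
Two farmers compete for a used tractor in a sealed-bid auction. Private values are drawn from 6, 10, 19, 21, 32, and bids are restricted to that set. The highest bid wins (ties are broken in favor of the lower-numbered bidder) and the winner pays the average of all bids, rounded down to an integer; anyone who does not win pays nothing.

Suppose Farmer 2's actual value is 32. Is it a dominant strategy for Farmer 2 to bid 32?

No

Consider the case where Farmer 1 bids 6.
Truthful bid 32: wins, pays 19, utility 32 - 19 = 13.
Bid 10 instead: wins, pays 8, utility 32 - 8 = 24.
Since 24 > 13, bidding 10 is strictly better here, so truthful bidding is not dominant.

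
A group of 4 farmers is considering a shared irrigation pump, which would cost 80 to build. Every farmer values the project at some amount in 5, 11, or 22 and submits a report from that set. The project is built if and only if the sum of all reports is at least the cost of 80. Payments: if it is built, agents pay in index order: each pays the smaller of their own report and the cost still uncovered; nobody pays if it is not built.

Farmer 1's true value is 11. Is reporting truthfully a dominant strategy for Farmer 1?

Check each profile of the others' reports and compare truth against every alternative report.
Others report (5, 5, 5): truth gives 0, best alternative gives 0.
Others report (5, 5, 11): truth gives 0, best alternative gives 0.
Others report (5, 5, 22): truth gives 0, best alternative gives 0.
Others report (5, 11, 5): truth gives 0, best alternative gives 0.
Others report (5, 11, 11): truth gives 0, best alternative gives 0.
Others report (5, 11, 22): truth gives 0, best alternative gives 0.
(Remaining 21 profiles checked similarly; truth is weakly best in each.)
In every case the truthful report is at least as good as any alternative, so it is a dominant strategy.

Yes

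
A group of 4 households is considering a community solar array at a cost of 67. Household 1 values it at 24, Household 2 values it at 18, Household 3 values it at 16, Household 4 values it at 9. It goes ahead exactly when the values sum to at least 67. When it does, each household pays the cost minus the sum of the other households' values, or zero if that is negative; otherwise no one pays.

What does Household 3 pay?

Total value 67 ≥ cost 67, so the project is built.
The other households' values sum to 51.
Cost minus that sum is 67 - 51 = 16.

16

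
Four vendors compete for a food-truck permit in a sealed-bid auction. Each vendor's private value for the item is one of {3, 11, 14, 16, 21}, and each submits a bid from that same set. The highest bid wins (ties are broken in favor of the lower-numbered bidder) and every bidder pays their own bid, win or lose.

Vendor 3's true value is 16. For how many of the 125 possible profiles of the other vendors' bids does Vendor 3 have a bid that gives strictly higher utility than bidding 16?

Others bid (3, 3, 3): truth gives 0; bid 11 gives 5 > 0. Violating.
Others bid (3, 3, 11): truth gives 0; bid 11 gives 5 > 0. Violating.
Others bid (3, 3, 14): truth gives 0; bid 14 gives 2 > 0. Violating.
Others bid (3, 3, 21): truth gives -16; bid 3 gives -3 > -16. Violating.
Others bid (3, 3, 16): truth gives 0; no alternative beats it.
Others bid (3, 11, 16): truth gives 0; no alternative beats it.
(Checking all 125 profiles: 101 have a profitable deviation, 24 do not.)

101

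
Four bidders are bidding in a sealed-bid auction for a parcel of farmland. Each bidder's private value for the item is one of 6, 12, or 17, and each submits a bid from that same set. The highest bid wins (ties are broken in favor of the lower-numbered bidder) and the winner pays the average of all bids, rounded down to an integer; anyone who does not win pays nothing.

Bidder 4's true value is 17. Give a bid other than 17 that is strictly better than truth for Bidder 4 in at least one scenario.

Suppose Bidder 1 bids 6, Bidder 2 bids 6 and Bidder 3 bids 6.
Bid 17: wins, pays 8, utility 17 - 8 = 9.
Bid 12: wins, pays 7, utility 17 - 7 = 10.
So bidding 12 beats truth here (10 > 9).

12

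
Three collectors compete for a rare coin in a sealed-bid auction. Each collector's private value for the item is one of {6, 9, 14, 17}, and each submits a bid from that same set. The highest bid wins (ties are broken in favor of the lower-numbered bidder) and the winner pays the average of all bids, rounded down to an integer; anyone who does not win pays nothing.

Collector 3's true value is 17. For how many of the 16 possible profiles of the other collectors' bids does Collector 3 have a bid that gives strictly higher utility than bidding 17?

Others bid (6, 6): truth gives 8; bid 9 gives 10 > 8. Violating.
Others bid (6, 9): truth gives 7; bid 14 gives 8 > 7. Violating.
Others bid (9, 6): truth gives 7; bid 14 gives 8 > 7. Violating.
Others bid (9, 9): truth gives 6; bid 14 gives 7 > 6. Violating.
Others bid (6, 14): truth gives 5; no alternative beats it.
Others bid (6, 17): truth gives 0; no alternative beats it.
(Checking all 16 profiles: 4 have a profitable deviation, 12 do not.)

4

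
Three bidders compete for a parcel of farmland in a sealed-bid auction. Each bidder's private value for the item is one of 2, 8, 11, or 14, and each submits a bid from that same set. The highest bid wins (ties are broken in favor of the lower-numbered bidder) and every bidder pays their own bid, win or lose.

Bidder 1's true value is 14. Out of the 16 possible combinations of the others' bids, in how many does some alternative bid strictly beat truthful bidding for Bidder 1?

9

Others bid (2, 2): truth gives 0; bid 2 gives 12 > 0. Violating.
Others bid (2, 8): truth gives 0; bid 8 gives 6 > 0. Violating.
Others bid (2, 11): truth gives 0; bid 11 gives 3 > 0. Violating.
Others bid (8, 2): truth gives 0; bid 8 gives 6 > 0. Violating.
Others bid (2, 14): truth gives 0; no alternative beats it.
Others bid (8, 14): truth gives 0; no alternative beats it.
(Checking all 16 profiles: 9 have a profitable deviation, 7 do not.)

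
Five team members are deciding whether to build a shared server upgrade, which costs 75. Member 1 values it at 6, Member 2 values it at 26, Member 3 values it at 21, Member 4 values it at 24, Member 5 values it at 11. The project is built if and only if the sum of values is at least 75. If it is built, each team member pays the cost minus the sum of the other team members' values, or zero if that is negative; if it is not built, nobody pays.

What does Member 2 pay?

13

Total value 88 ≥ cost 75, so the project is built.
The other team members' values sum to 62.
Cost minus that sum is 75 - 62 = 13.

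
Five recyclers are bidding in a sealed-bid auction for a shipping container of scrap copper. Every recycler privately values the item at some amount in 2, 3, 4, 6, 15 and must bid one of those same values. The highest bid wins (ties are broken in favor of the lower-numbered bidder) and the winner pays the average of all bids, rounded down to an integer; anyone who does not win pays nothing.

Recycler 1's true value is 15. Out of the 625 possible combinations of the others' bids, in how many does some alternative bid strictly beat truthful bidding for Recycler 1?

Others bid (2, 2, 2, 2): truth gives 11; bid 2 gives 13 > 11. Violating.
Others bid (2, 2, 2, 3): truth gives 11; bid 3 gives 13 > 11. Violating.
Others bid (2, 2, 2, 4): truth gives 10; bid 4 gives 13 > 10. Violating.
Others bid (2, 2, 2, 6): truth gives 10; bid 6 gives 12 > 10. Violating.
Others bid (2, 2, 2, 15): truth gives 8; no alternative beats it.
Others bid (2, 2, 3, 15): truth gives 8; no alternative beats it.
(Checking all 625 profiles: 256 have a profitable deviation, 369 do not.)

256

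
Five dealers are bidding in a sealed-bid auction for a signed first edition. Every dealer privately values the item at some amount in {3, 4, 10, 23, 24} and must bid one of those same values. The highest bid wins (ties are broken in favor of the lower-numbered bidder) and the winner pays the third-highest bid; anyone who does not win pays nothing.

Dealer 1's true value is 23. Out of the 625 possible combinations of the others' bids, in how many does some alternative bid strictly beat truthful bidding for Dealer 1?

Others bid (3, 3, 3, 24): truth gives 0; bid 24 gives 20 > 0. Violating.
Others bid (3, 3, 4, 24): truth gives 0; bid 24 gives 19 > 0. Violating.
Others bid (3, 3, 10, 24): truth gives 0; bid 24 gives 13 > 0. Violating.
Others bid (3, 3, 24, 3): truth gives 0; bid 24 gives 20 > 0. Violating.
Others bid (3, 3, 3, 3): truth gives 20; no alternative beats it.
Others bid (3, 3, 3, 4): truth gives 20; no alternative beats it.
(Checking all 625 profiles: 108 have a profitable deviation, 517 do not.)

108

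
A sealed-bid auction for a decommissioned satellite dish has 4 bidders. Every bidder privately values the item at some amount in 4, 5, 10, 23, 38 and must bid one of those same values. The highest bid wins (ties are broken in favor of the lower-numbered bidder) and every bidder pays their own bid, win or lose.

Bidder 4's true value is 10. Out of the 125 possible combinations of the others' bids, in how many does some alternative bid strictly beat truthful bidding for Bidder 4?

Others bid (4, 4, 4): truth gives 0; bid 5 gives 5 > 0. Violating.
Others bid (4, 4, 10): truth gives -10; bid 4 gives -4 > -10. Violating.
Others bid (4, 4, 23): truth gives -10; bid 4 gives -4 > -10. Violating.
Others bid (4, 4, 38): truth gives -10; bid 4 gives -4 > -10. Violating.
Others bid (4, 4, 5): truth gives 0; no alternative beats it.
Others bid (4, 5, 4): truth gives 0; no alternative beats it.
(Checking all 125 profiles: 118 have a profitable deviation, 7 do not.)

118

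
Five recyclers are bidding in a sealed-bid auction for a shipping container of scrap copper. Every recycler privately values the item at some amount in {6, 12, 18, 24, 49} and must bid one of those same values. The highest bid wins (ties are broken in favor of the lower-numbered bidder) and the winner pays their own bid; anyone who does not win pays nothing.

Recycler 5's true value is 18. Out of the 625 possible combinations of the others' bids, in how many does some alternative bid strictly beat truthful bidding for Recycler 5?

Others bid (6, 6, 6, 6): truth gives 0; bid 12 gives 6 > 0. Violating.
Others bid (6, 6, 6, 12): truth gives 0; no alternative beats it.
Others bid (6, 6, 6, 18): truth gives 0; no alternative beats it.
(Checking all 625 profiles: 1 has a profitable deviation, 624 do not.)

1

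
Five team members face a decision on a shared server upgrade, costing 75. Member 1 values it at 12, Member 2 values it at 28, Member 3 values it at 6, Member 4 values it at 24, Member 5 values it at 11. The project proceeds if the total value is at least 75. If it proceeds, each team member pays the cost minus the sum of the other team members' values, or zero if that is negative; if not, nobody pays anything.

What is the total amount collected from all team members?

Total value 81 ≥ cost 75, so it is built.
Member 1: others sum to 69; max(0, 75 - 69) = 6.
Member 2: others sum to 53; max(0, 75 - 53) = 22.
Member 3: others sum to 75; max(0, 75 - 75) = 0.
Member 4: others sum to 57; max(0, 75 - 57) = 18.
Member 5: others sum to 70; max(0, 75 - 70) = 5.
Total collected = 6 + 22 + 0 + 18 + 5 = 51.

51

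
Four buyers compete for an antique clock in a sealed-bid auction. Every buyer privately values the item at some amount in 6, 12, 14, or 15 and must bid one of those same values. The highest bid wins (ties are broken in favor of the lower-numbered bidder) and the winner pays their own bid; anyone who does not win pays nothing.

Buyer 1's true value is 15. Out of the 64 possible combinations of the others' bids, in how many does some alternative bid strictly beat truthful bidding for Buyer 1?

Others bid (6, 6, 6): truth gives 0; bid 6 gives 9 > 0. Violating.
Others bid (6, 6, 12): truth gives 0; bid 12 gives 3 > 0. Violating.
Others bid (6, 6, 14): truth gives 0; bid 14 gives 1 > 0. Violating.
Others bid (6, 12, 6): truth gives 0; bid 12 gives 3 > 0. Violating.
Others bid (6, 6, 15): truth gives 0; no alternative beats it.
Others bid (6, 12, 15): truth gives 0; no alternative beats it.
(Checking all 64 profiles: 27 have a profitable deviation, 37 do not.)

27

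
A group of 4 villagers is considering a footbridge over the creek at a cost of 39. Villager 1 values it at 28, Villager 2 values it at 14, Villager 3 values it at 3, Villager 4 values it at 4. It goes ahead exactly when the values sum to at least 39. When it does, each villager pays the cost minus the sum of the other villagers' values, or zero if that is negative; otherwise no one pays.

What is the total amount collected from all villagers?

22

Total value 49 ≥ cost 39, so it is built.
Villager 1: others sum to 21; max(0, 39 - 21) = 18.
Villager 2: others sum to 35; max(0, 39 - 35) = 4.
Villager 3: others sum to 46; max(0, 39 - 46) = 0.
Villager 4: others sum to 45; max(0, 39 - 45) = 0.
Total collected = 18 + 4 + 0 + 0 = 22.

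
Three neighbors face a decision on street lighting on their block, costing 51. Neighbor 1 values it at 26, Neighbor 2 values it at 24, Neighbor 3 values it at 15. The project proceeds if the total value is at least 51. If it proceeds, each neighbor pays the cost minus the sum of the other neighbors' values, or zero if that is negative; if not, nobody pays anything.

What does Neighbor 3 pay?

1

Total value 65 ≥ cost 51, so the project is built.
The other neighbors' values sum to 50.
Cost minus that sum is 51 - 50 = 1.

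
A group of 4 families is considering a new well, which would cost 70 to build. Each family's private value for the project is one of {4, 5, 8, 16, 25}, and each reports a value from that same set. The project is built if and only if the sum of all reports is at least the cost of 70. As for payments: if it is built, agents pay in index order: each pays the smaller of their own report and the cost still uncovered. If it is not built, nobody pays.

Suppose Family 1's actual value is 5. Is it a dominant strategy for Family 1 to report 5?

Consider the case where Family 2 reports 16, Family 3 reports 25 and Family 4 reports 25.
Truthful report 5: project built, pays 5, utility 5 - 5 = 0.
Report 4 instead: project built, pays 4, utility 5 - 4 = 1.
Since 1 > 0, reporting 4 is strictly better here, so truthful reporting is not dominant.

No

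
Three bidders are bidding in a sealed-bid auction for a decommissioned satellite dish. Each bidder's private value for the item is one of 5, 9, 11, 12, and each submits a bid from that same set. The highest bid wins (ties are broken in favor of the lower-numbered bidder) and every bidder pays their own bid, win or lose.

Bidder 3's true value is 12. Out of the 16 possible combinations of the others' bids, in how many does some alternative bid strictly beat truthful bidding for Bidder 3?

Others bid (5, 5): truth gives 0; bid 9 gives 3 > 0. Violating.
Others bid (5, 9): truth gives 0; bid 11 gives 1 > 0. Violating.
Others bid (5, 12): truth gives -12; bid 5 gives -5 > -12. Violating.
Others bid (9, 5): truth gives 0; bid 11 gives 1 > 0. Violating.
Others bid (5, 11): truth gives 0; no alternative beats it.
Others bid (9, 11): truth gives 0; no alternative beats it.
(Checking all 16 profiles: 11 have a profitable deviation, 5 do not.)

11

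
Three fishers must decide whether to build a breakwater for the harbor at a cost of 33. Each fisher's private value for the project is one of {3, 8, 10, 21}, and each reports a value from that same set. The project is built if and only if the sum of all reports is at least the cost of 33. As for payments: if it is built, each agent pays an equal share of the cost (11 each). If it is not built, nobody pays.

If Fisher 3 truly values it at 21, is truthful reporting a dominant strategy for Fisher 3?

Yes

Check each profile of the others' reports and compare truth against every alternative report.
Others report (3, 10): truth gives 10, best alternative gives 0.
Others report (8, 8): truth gives 10, best alternative gives 0.
Others report (8, 10): truth gives 10, best alternative gives 0.
Others report (10, 3): truth gives 10, best alternative gives 0.
Others report (10, 8): truth gives 10, best alternative gives 0.
Others report (10, 10): truth gives 10, best alternative gives 0.
(Remaining 10 profiles checked similarly; truth is weakly best in each.)
In every case the truthful report is at least as good as any alternative, so it is a dominant strategy.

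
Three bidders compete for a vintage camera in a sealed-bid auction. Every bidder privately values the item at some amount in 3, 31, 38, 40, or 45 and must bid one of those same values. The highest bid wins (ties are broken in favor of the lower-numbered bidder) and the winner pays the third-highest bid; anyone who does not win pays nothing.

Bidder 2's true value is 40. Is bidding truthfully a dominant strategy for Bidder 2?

Consider the case where Bidder 1 bids 3 and Bidder 3 bids 45.
Truthful bid 40: loses, pays 0, utility 0.
Bid 45 instead: wins, pays 3, utility 40 - 3 = 37.
Since 37 > 0, bidding 45 is strictly better here, so truthful bidding is not dominant.

No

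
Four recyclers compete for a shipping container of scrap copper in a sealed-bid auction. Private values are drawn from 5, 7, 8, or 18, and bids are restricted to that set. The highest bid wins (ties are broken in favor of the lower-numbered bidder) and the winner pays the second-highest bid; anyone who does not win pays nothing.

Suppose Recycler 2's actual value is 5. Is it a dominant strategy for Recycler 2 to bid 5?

Yes

Check each profile of the others' bids and compare truth against every alternative bid.
Others bid (5, 5, 7): truth gives 0, best alternative gives -2.
Others bid (5, 7, 5): truth gives 0, best alternative gives -2.
Others bid (5, 7, 7): truth gives 0, best alternative gives -2.
Others bid (5, 5, 5): truth gives 0, best alternative gives 0.
Others bid (5, 5, 8): truth gives 0, best alternative gives 0.
Others bid (5, 5, 18): truth gives 0, best alternative gives 0.
(Remaining 58 profiles checked similarly; truth is weakly best in each.)
In every case the truthful bid is at least as good as any alternative, so it is a dominant strategy.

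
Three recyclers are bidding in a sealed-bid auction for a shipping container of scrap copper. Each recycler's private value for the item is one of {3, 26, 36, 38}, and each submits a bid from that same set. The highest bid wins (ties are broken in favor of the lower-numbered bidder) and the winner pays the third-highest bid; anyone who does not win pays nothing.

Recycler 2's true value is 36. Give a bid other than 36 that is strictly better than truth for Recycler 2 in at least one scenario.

38

Suppose Recycler 1 bids 3 and Recycler 3 bids 38.
Bid 36: loses, pays 0, utility 0.
Bid 38: wins, pays 3, utility 36 - 3 = 33.
So bidding 38 beats truth here (33 > 0).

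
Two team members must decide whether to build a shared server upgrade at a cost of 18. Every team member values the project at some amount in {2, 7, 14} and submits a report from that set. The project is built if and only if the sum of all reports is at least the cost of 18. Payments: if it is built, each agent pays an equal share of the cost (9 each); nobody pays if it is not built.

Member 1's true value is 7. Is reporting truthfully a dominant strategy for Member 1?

Consider the case where Member 2 reports 14.
Truthful report 7: project built, pays 9, utility 7 - 9 = -2.
Report 2 instead: project not built, utility 0.
Since 0 > -2, reporting 2 is strictly better here, so truthful reporting is not dominant.

No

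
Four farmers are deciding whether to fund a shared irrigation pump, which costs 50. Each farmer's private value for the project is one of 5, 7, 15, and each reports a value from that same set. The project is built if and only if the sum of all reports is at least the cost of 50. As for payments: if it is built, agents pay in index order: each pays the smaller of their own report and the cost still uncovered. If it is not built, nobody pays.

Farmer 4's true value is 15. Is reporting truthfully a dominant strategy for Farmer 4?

Check each profile of the others' reports and compare truth against every alternative report.
Others report (7, 15, 15): truth gives 2, best alternative gives 0.
Others report (15, 7, 15): truth gives 2, best alternative gives 0.
Others report (15, 15, 7): truth gives 2, best alternative gives 0.
Others report (15, 15, 15): truth gives 10, best alternative gives 10.
Others report (5, 5, 5): truth gives 0, best alternative gives 0.
Others report (5, 5, 7): truth gives 0, best alternative gives 0.
(Remaining 21 profiles checked similarly; truth is weakly best in each.)
In every case the truthful report is at least as good as any alternative, so it is a dominant strategy.

Yes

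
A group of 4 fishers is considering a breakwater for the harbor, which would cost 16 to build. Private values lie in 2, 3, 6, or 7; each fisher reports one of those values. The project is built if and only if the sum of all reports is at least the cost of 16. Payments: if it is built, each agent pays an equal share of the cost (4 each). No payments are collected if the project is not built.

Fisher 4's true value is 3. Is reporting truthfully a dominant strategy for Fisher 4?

Consider the case where Fisher 1 reports 3, Fisher 2 reports 3 and Fisher 3 reports 7.
Truthful report 3: project built, pays 4, utility 3 - 4 = -1.
Report 2 instead: project not built, utility 0.
Since 0 > -1, reporting 2 is strictly better here, so truthful reporting is not dominant.

No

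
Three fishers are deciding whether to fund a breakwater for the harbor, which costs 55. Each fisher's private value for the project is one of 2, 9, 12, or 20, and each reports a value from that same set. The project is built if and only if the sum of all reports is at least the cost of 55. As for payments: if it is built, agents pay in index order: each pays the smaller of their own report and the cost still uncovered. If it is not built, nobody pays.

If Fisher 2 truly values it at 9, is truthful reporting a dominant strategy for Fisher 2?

Yes

Check each profile of the others' reports and compare truth against every alternative report.
Others report (2, 2): truth gives 0, best alternative gives 0.
Others report (2, 9): truth gives 0, best alternative gives 0.
Others report (2, 12): truth gives 0, best alternative gives 0.
Others report (2, 20): truth gives 0, best alternative gives 0.
Others report (9, 2): truth gives 0, best alternative gives 0.
Others report (9, 9): truth gives 0, best alternative gives 0.
(Remaining 10 profiles checked similarly; truth is weakly best in each.)
In every case the truthful report is at least as good as any alternative, so it is a dominant strategy.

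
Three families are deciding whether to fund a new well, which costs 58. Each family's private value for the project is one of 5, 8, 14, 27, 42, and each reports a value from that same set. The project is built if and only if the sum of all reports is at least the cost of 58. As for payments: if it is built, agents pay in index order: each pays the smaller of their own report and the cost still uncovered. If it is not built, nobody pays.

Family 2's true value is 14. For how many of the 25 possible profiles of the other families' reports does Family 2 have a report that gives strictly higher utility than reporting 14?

Others report (8, 42): truth gives 0; report 8 gives 6 > 0. Violating.
Others report (14, 42): truth gives 0; report 5 gives 9 > 0. Violating.
Others report (27, 27): truth gives 0; report 5 gives 9 > 0. Violating.
Others report (27, 42): truth gives 0; report 5 gives 9 > 0. Violating.
Others report (5, 5): truth gives 0; no alternative beats it.
Others report (5, 8): truth gives 0; no alternative beats it.
(Checking all 25 profiles: 8 have a profitable deviation, 17 do not.)

8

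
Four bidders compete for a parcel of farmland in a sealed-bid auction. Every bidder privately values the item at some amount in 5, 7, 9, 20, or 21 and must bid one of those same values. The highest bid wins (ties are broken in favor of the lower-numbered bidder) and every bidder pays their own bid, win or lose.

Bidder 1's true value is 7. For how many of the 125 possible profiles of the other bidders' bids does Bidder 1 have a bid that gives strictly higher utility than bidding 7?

Others bid (5, 5, 5): truth gives 0; bid 5 gives 2 > 0. Violating.
Others bid (5, 5, 9): truth gives -7; bid 9 gives -2 > -7. Violating.
Others bid (5, 5, 20): truth gives -7; bid 5 gives -5 > -7. Violating.
Others bid (5, 5, 21): truth gives -7; bid 5 gives -5 > -7. Violating.
Others bid (5, 5, 7): truth gives 0; no alternative beats it.
Others bid (5, 7, 5): truth gives 0; no alternative beats it.
(Checking all 125 profiles: 118 have a profitable deviation, 7 do not.)

118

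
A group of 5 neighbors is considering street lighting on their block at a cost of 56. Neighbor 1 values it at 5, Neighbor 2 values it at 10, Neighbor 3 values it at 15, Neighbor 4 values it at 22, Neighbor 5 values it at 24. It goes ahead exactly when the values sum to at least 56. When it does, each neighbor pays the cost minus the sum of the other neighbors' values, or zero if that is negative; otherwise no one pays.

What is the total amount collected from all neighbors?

Total value 76 ≥ cost 56, so it is built.
Neighbor 1: others sum to 71; max(0, 56 - 71) = 0.
Neighbor 2: others sum to 66; max(0, 56 - 66) = 0.
Neighbor 3: others sum to 61; max(0, 56 - 61) = 0.
Neighbor 4: others sum to 54; max(0, 56 - 54) = 2.
Neighbor 5: others sum to 52; max(0, 56 - 52) = 4.
Total collected = 0 + 0 + 0 + 2 + 4 = 6.

6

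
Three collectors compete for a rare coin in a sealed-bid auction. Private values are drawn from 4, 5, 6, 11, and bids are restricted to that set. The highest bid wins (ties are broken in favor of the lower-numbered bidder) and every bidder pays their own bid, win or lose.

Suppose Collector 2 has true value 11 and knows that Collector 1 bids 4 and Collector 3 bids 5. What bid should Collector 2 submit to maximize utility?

Bid 4: loses but pays 4, utility -4.
Bid 5: wins, pays 5, utility 11 - 5 = 6.
Bid 6: wins, pays 6, utility 11 - 6 = 5.
Bid 11: wins, pays 11, utility 11 - 11 = 0.
The best choice is 5 with utility 6.

5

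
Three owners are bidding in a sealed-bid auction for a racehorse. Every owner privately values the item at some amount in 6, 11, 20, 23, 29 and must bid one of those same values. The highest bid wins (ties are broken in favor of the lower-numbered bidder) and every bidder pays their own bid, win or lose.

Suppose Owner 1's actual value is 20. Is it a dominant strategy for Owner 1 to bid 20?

Consider the case where Owner 2 bids 6 and Owner 3 bids 6.
Truthful bid 20: wins, pays 20, utility 20 - 20 = 0.
Bid 6 instead: wins, pays 6, utility 20 - 6 = 14.
Since 14 > 0, bidding 6 is strictly better here, so truthful bidding is not dominant.

No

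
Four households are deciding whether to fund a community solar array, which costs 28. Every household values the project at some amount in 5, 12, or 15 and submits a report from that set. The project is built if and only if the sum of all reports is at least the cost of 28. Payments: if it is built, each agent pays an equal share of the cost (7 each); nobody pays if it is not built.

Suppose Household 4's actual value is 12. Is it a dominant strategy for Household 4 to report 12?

No

Consider the case where Household 1 reports 5, Household 2 reports 5 and Household 3 reports 5.
Truthful report 12: project not built, utility 0.
Report 15 instead: project built, pays 7, utility 12 - 7 = 5.
Since 5 > 0, reporting 15 is strictly better here, so truthful reporting is not dominant.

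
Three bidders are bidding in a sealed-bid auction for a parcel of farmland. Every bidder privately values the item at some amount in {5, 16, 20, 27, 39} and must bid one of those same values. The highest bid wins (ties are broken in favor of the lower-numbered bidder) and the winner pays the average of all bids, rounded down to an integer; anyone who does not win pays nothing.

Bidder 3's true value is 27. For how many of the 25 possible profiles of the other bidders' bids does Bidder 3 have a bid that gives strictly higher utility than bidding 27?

6

Others bid (5, 5): truth gives 15; bid 16 gives 19 > 15. Violating.
Others bid (5, 16): truth gives 11; bid 20 gives 14 > 11. Violating.
Others bid (5, 27): truth gives 0; bid 39 gives 4 > 0. Violating.
Others bid (16, 5): truth gives 11; bid 20 gives 14 > 11. Violating.
Others bid (5, 20): truth gives 10; no alternative beats it.
Others bid (5, 39): truth gives 0; no alternative beats it.
(Checking all 25 profiles: 6 have a profitable deviation, 19 do not.)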